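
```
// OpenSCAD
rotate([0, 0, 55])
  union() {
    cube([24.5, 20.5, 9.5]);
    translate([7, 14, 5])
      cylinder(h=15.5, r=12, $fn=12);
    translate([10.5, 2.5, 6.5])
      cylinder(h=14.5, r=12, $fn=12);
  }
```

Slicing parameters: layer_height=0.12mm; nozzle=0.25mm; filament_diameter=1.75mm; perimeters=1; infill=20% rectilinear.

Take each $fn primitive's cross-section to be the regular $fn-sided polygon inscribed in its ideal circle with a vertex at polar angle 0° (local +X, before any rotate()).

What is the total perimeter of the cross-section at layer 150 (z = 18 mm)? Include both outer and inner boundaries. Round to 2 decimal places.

100.36 mm

At z = 18 mm: the cube is absent (z outside [0, 9.5]); the r=12 cylinder at (7, 14) gives a regular 12-gon of circumradius 12 (constant along its height) (perimeter = 2·12·12.000·sin(180°/12) = 74.54 mm); the r=12 cylinder at (10.5, 2.5) contributes a regular 12-gon of circumradius 12 (perimeter = 2·12·12.000·sin(180°/12) = 74.54 mm); Combining (union): the regions partially overlap (shared area 163.07 mm²), so the edge portions inside another operand are dropped and the merged outline is re-measured after clipping — boundary = 100.36 mm; (whole slice rotated 55° about Z — lengths, areas and connectivity unchanged). Overall, the cross-section is a single solid region. Total boundary length (outer) = 100.36 mm.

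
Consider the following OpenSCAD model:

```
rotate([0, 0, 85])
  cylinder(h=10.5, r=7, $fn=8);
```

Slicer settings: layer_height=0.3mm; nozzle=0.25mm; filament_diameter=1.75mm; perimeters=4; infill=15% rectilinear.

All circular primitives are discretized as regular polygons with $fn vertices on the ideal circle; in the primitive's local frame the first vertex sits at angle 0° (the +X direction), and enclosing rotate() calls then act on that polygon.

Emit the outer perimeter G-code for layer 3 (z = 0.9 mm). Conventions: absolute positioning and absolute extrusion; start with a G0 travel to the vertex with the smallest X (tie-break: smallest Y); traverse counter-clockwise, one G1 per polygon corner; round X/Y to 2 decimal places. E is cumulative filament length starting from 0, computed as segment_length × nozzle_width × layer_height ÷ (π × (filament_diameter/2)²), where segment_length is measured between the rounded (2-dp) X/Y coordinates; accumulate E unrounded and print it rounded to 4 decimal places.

G0 X-6.97 Y0.61 Z0.90
G1 X-5.36 Y-4.50 E0.1671
G1 X-0.61 Y-6.97 E0.3340
G1 X4.50 Y-5.36 E0.5011
G1 X6.97 Y-0.61 E0.6680
G1 X5.36 Y4.50 E0.8351
G1 X0.61 Y6.97 E1.0020
G1 X-4.50 Y5.36 E1.1691
G1 X-6.97 Y0.61 E1.3360

At z = 0.9 mm: the r=7 cylinder gives a regular 8-gon of circumradius 7 (constant along its height); (rotated 85° about Z; rotation is an isometry so areas/perimeters/island counts are preserved). The outline is a single polygon with 8 vertices. Extrusion per mm of travel: 0.25 × 0.3 / (π × 0.875²) = 0.031181. Accumulating E over each segment gives final E = 1.3360.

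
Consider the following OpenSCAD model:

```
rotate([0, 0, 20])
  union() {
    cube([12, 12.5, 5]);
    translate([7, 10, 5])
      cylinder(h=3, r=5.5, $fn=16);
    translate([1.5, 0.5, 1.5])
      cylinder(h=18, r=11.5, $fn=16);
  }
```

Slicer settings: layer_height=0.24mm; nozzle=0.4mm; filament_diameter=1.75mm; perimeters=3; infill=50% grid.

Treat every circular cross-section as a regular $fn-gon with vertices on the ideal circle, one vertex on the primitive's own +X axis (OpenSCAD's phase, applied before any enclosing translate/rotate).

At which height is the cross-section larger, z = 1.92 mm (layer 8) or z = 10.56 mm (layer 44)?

Layer 8 (z = 1.92): the 12×12.5 cube contributes its full rectangle (area 150.00 mm²); the cylinder at (7, 10) is not intersected at this z (z outside [5, 8]); the r=11.5 cylinder at (1.5, 0.5) contributes a regular 16-gon of circumradius 11.5 (area = (16/2)·11.500²·sin(360°/16) = 404.88 mm²); Merging all regions: the regions partially overlap — summed areas 554.88 mm² minus the doubly-counted overlap 121.76 mm² gives 433.12 mm² — area = 433.12 mm²; (rotated 20° about Z; rotation is an isometry so areas/perimeters/island counts are preserved). So its area = 433.12 mm². Layer 44 (z = 10.56): the cube does not reach this height (z outside [0, 5]); the cylinder at (7, 10) is absent (z outside [5, 8]); the r=11.5 cylinder at (1.5, 0.5) gives a regular 16-gon of circumradius 11.5 (constant along its height) (area = (16/2)·11.500²·sin(360°/16) = 404.88 mm²); Merging all regions: only the r=11.5 cylinder at (1.5, 0.5) is present, so the union is just that shape — area = 404.88 mm²; (rotated 20° about Z; rotation is an isometry so areas/perimeters/island counts are preserved). So its area = 404.88 mm². Layer 8 is larger (433.12 vs 404.88 mm²).

layer 8 (z = 1.92 mm)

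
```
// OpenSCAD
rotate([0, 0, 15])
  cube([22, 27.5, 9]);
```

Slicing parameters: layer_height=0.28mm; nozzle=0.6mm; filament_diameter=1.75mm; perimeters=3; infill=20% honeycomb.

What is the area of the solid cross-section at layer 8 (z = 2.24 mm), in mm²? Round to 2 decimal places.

At z = 2.24 mm: the cube (footprint 22×27.5) is included at this height (area 605.00 mm²); (rotated 15° about Z; rotation is an isometry so areas/perimeters/island counts are preserved). Overall, the cross-section is a single solid region. Net area = 605.00 mm².

605.00 mm²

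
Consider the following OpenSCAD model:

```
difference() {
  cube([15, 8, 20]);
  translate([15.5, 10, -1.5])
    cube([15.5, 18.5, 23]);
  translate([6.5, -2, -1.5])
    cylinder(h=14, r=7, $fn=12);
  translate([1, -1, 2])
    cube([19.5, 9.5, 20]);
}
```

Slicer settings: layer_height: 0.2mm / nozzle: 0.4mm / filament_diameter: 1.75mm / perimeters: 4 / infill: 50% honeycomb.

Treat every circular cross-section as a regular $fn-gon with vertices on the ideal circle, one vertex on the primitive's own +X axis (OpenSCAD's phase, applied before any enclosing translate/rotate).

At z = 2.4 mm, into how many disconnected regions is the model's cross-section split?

At z = 2.4 mm: the cube (footprint 15×8) is included at this height; the 15.5×18.5 cube at (15.5, 10) contributes its full rectangle; the r=7 cylinder at (6.5, -2) contributes a regular 12-gon of circumradius 7; the 19.5×9.5 cube at (1, -1) contributes its full rectangle; Taking the first minus the rest: starting from the 15×8 cube, the 15.5×18.5 cube at (15.5, 10) misses the remaining region (no effect); the r=7 cylinder at (6.5, -2) partially overlaps it — only the 46.57 mm² overlap (of its 147.00 mm²) is removed, clipping the outline; the 19.5×9.5 cube at (1, -1) partially overlaps it — only the 66.73 mm² overlap (of its 185.25 mm²) is removed, clipping the outline — 1 connected region. The result has 1 disconnected region.

1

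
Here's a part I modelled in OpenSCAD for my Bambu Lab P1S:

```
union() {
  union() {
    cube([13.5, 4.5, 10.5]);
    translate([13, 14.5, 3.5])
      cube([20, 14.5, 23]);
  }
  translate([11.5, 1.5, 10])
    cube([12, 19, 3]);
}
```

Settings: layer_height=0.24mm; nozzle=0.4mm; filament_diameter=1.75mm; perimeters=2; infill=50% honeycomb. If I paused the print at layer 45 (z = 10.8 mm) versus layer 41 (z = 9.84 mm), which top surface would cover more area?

layer 45 (z = 10.8 mm)

Layer 45 (z = 10.8): the cube does not reach this height (z outside [0, 10.5]); the cube at (13, 14.5) (footprint 20×14.5) is included at this height (area 290.00 mm²); Taking the union: only the 20×14.5 cube at (13, 14.5) is present, so the union is just that shape — area = 290.00 mm²; the cube at (11.5, 1.5) (footprint 12×19) is included at this height (area 228.00 mm²); Merging all regions: the regions partially overlap — summed areas 518.00 mm² minus the doubly-counted overlap 63.00 mm² gives 455.00 mm² — area = 455.00 mm². So its area = 455.00 mm². Layer 41 (z = 9.84): the cube (footprint 13.5×4.5) is included at this height (area 60.75 mm²); the cube at (13, 14.5) (footprint 20×14.5) is included at this height (area 290.00 mm²); Merging all regions: the 2 present regions are separate (no shared area or edge), so areas and boundary lengths simply add and each stays a separate island — area = 350.75 mm²; the cube at (11.5, 1.5) does not reach this height (z outside [10, 13]); Taking the union: only that combined region is present, so the union is just that shape — area = 350.75 mm². So its area = 350.75 mm². Layer 45 is larger (455.00 vs 350.75 mm²).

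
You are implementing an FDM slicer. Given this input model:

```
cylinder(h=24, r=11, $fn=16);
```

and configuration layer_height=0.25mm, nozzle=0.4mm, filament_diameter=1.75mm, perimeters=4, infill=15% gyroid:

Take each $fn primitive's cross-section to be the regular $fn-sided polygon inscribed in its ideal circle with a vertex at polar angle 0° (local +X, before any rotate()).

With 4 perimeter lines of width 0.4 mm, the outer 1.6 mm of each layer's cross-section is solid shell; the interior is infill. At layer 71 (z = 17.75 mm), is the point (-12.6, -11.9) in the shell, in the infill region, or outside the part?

At z = 17.75 mm: the cylinder: section is a regular 16-gon, circumradius r=11. Overall, the cross-section is a single solid region. The nearest boundary edge runs (-10.16, -4.21)→(-7.78, -7.78); distance from the point to it = 6.34 mm. The point is not inside any of the regions above, so it lies outside the cross-section (6.34 mm from the nearest boundary).

outside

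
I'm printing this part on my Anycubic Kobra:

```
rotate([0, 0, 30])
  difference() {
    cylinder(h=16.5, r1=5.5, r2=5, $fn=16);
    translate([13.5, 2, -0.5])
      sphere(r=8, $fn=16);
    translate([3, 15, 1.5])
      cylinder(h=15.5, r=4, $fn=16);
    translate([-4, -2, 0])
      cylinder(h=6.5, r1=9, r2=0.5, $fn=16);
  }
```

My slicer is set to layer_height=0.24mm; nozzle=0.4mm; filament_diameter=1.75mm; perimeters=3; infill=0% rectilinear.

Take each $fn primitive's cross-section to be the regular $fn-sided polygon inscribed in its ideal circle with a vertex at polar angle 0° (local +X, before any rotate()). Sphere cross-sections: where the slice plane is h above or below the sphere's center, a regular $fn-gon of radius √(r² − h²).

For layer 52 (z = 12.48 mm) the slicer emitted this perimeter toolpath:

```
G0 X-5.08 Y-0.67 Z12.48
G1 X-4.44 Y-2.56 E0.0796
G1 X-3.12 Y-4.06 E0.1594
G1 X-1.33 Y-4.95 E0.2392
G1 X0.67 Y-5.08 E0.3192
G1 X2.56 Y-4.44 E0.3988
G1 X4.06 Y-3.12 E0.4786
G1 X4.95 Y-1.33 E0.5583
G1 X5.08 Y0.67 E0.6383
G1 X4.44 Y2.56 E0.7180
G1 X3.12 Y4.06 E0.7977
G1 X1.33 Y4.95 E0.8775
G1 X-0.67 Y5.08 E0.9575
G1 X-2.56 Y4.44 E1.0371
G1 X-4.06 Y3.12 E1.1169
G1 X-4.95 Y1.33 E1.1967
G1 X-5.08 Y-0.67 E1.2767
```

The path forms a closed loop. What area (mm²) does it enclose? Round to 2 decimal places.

80.37 mm²

Apply the shoelace formula to the sequence of (X, Y) vertices; enclosed area = 80.37 mm².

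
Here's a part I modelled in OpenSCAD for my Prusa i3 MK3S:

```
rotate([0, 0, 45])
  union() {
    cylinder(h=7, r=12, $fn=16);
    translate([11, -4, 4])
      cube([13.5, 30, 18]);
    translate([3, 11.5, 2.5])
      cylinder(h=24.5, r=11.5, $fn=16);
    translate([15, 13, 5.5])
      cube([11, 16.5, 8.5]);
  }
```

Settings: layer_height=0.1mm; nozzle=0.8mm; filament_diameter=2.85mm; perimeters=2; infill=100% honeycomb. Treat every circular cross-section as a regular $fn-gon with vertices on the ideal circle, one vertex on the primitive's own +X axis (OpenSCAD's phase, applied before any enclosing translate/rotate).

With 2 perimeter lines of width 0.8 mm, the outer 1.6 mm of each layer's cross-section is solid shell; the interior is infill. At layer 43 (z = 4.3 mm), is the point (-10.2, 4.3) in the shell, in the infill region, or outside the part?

At z = 4.3 mm: the cylinder: section is a regular 16-gon, circumradius r=12; the 13.5×30 cube at (11, -4) contributes its full rectangle; the r=11.5 cylinder at (3, 11.5) contributes a regular 16-gon of circumradius 11.5; the cube at (15, 13) is absent (z outside [5.5, 14]); Taking the union: the regions partially overlap (shared area 201.47 mm²), so overlapping operands fuse into one piece — 1 connected region; (rotated 45° about Z; rotation is an isometry so areas/perimeters/island counts are preserved). Overall, the cross-section is a single solid region. Undo the 45° rotation: the query point maps to (-4.172, 10.253) in the un-rotated model frame. The nearest boundary edge runs (-7.97, 8.83)→(-8.50, 11.50); distance from the point to it = 4.00 mm. The point is inside the cross-section and 4.00 mm from the nearest boundary — more than the 1.6 mm shell width (2 × 0.8), so it's in the infill interior.

infill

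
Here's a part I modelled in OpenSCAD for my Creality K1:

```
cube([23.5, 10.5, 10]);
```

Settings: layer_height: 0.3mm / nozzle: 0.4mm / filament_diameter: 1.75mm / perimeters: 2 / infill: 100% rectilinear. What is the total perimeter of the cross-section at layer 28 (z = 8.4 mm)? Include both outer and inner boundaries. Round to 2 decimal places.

At z = 8.4 mm: the 23.5×10.5 cube contributes its full rectangle (perimeter 68.00 mm). Overall, the cross-section is a single solid region. Total boundary length (outer) = 68.00 mm.

68.00 mm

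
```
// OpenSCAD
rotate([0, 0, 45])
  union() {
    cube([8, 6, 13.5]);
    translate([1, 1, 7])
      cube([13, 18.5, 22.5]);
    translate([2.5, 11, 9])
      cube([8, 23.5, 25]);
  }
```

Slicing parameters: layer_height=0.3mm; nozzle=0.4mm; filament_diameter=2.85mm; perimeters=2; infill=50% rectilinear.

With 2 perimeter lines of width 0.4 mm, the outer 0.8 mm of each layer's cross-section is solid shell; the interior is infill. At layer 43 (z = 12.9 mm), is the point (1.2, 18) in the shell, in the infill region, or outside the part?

At z = 12.9 mm: the cube (footprint 8×6) is included at this height; the cube at (1, 1) is present — its section is the full 13×18.5 rectangle; the cube at (2.5, 11) is present — its section is the full 8×23.5 rectangle; Combining (union): the regions partially overlap (shared area 103.00 mm²), so overlapping operands fuse into one piece — 1 connected region; (rotated 45° about Z; rotation is an isometry so areas/perimeters/island counts are preserved). Overall, the cross-section is a single solid region. Undo the 45° rotation: the query point maps to (13.576, 11.879) in the un-rotated model frame. The nearest boundary edge runs (14.00, 19.50)→(14.00, 1.00); distance from the point to it = 0.42 mm. The point is inside the cross-section, 0.42 mm from the nearest boundary — within the 0.8 mm shell band (2 × 0.4).

shell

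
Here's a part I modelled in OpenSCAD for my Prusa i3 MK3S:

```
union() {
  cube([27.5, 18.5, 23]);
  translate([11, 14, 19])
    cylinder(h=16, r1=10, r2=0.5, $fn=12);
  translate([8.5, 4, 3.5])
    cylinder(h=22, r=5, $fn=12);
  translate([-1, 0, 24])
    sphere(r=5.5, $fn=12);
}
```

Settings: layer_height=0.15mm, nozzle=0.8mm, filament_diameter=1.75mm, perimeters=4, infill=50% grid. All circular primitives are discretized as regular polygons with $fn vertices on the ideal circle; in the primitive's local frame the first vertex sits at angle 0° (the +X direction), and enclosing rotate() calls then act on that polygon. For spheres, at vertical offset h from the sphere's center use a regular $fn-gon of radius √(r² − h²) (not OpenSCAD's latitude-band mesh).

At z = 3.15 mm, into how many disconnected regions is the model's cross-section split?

1

At z = 3.15 mm: the cube (footprint 27.5×18.5) is included at this height; the cone at (11, 14) is not intersected at this z (z outside [19, 35]); the cylinder at (8.5, 4) is absent (z outside [3.5, 25.5]); the sphere at (-1, 0) does not reach this height (|z−center|=20.850 > r=5.5); Combining (union): only the 27.5×18.5 cube is present, so the union is just that shape — 1 connected region. The result has 1 disconnected region.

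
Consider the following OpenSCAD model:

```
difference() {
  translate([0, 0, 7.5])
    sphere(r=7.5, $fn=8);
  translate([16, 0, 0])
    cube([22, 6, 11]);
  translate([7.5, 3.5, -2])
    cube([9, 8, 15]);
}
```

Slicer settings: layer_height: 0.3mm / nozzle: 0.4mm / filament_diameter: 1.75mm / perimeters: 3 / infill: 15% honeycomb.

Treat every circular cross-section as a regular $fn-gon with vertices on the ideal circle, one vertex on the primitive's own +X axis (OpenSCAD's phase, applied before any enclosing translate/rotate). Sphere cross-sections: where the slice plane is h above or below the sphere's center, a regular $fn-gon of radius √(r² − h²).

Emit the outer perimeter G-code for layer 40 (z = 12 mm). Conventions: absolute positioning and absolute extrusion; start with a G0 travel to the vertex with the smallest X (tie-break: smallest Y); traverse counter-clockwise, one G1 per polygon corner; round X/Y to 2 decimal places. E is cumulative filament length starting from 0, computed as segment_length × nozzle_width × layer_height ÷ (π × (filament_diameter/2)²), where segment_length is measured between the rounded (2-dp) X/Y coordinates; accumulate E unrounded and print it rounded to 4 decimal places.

At z = 12 mm: the r=7.5 sphere contributes a regular 8-gon of circumradius √(7.5²−4.5²) = 6.000; the cube at (16, 0) does not reach this height (z outside [0, 11]); the cube at (7.5, 3.5) (footprint 9×8) is included at this height; Subtracting the remaining from the first: starting from the r=7.5 sphere, the 9×8 cube at (7.5, 3.5) misses the remaining region (no effect) — 1 connected region. The outline is a single polygon with 8 vertices. Extrusion per mm of travel: 0.4 × 0.3 / (π × 0.875²) = 0.049890. Accumulating E over each segment gives final E = 1.8323.

G0 X-6.00 Y0.00 Z12.00
G1 X-4.24 Y-4.24 E0.2290
G1 X0.00 Y-6.00 E0.4581
G1 X4.24 Y-4.24 E0.6871
G1 X6.00 Y0.00 E0.9161
G1 X4.24 Y4.24 E1.1452
G1 X0.00 Y6.00 E1.3742
G1 X-4.24 Y4.24 E1.6032
G1 X-6.00 Y0.00 E1.8323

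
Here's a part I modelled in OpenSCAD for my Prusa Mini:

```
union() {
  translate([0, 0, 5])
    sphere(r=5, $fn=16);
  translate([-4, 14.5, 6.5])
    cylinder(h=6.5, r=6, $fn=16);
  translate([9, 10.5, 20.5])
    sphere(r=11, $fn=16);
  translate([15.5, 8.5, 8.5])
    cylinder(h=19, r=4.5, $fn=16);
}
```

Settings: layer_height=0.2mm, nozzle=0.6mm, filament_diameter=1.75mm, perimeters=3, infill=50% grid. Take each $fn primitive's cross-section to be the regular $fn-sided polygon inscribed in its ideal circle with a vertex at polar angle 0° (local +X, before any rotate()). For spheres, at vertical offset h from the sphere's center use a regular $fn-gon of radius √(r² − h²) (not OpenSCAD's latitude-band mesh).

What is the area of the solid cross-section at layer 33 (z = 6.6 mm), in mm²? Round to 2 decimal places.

At z = 6.6 mm: the r=5 sphere contributes a regular 16-gon of circumradius √(5²−1.6²) = 4.737 (area = (16/2)·4.737²·sin(360°/16) = 68.70 mm²); the r=6 cylinder at (-4, 14.5) contributes a regular 16-gon of circumradius 6 (area = (16/2)·6.000²·sin(360°/16) = 110.21 mm²); the sphere at (9, 10.5) does not reach this height (|z−center|=13.900 > r=11); the cylinder at (15.5, 8.5) is absent (z outside [8.5, 27.5]); Taking the union: the 2 present regions are separate (no shared area or edge), so areas and boundary lengths simply add and each stays a separate island — area = 178.91 mm². Overall, the cross-section has 2 separate islands. Net area = 178.91 mm².

178.91 mm²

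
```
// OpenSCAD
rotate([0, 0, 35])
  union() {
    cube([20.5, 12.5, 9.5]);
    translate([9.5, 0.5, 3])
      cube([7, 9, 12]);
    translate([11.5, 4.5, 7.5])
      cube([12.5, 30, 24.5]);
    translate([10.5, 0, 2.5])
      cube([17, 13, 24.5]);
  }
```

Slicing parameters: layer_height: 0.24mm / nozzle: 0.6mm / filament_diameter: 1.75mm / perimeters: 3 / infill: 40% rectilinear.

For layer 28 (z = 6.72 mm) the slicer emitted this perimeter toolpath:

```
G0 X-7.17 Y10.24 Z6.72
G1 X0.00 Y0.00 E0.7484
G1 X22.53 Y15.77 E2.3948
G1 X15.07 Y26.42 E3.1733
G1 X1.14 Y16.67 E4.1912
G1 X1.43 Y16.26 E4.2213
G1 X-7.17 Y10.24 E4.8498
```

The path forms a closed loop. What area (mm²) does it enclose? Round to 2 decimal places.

Apply the shoelace formula to the sequence of (X, Y) vertices; enclosed area = 352.31 mm².

352.31 mm²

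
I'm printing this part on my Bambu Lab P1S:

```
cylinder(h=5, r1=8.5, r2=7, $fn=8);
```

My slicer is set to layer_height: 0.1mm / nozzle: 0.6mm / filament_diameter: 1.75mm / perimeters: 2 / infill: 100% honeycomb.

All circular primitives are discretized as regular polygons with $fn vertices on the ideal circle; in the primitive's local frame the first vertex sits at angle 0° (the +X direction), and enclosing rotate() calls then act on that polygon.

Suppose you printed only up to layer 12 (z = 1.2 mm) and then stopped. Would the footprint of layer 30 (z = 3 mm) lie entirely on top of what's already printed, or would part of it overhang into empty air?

entirely on top

Compare the two slices. At z = 1.2: the cone (r1=8.5→r2=7) has section circumradius 8.140 here — a regular 8-gon (area = (8/2)·8.140²·sin(360°/8) = 187.41 mm²). At z = 3: the cone: at t=0.600 of its height the radius interpolates to r₁+(r₂−r₁)t = 7.600, giving a regular 8-gon of that circumradius (area = (8/2)·7.600²·sin(360°/8) = 163.37 mm²). Checking containment: the cross-section at z = 3 is a subset of the cross-section at z = 1.2.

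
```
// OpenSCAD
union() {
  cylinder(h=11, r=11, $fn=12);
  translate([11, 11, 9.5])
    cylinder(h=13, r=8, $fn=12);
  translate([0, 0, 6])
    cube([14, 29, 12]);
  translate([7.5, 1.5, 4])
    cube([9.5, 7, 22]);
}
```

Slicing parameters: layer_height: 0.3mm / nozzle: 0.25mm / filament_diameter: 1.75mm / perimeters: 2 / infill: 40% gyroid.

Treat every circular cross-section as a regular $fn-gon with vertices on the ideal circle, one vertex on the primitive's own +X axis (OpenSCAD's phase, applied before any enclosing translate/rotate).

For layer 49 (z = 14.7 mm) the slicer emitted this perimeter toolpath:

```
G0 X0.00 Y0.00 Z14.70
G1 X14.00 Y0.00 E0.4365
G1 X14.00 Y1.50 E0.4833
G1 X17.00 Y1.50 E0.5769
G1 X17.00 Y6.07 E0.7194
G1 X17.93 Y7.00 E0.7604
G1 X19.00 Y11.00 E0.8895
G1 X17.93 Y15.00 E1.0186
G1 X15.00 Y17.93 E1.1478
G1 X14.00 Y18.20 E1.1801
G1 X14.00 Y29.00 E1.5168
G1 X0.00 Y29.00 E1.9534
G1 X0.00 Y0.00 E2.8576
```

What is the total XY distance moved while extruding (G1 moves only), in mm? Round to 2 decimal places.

Sum the Euclidean lengths of each G1 segment: total = 91.65 mm.

91.65 mm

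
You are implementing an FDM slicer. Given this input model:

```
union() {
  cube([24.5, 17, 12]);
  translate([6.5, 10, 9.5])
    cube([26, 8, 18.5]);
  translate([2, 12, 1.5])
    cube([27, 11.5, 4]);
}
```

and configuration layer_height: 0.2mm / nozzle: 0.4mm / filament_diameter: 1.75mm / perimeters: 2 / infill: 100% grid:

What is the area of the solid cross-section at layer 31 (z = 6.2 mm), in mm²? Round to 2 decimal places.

416.50 mm²

At z = 6.2 mm: the cube is present — its section is the full 24.5×17 rectangle (area 416.50 mm²); the cube at (6.5, 10) is absent (z outside [9.5, 28]); the cube at (2, 12) is not intersected at this z (z outside [1.5, 5.5]); Combining (union): only the 24.5×17 cube is present, so the union is just that shape — area = 416.50 mm². Overall, the cross-section is a single solid region. Net area = 416.50 mm².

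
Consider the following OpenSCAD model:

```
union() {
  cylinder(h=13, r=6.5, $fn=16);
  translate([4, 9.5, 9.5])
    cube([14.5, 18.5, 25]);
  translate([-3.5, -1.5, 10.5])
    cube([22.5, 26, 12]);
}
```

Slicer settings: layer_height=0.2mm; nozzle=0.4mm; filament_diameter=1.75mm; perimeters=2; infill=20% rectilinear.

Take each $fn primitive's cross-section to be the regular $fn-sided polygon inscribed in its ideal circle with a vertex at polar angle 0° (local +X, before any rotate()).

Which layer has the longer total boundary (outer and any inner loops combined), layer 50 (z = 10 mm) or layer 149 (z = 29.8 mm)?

layer 50 (z = 10 mm)

Layer 50 (z = 10): the cylinder: section is a regular 16-gon, circumradius r=6.5 (perimeter = 2·16·6.500·sin(180°/16) = 40.58 mm); the cube at (4, 9.5) (footprint 14.5×18.5) is included at this height (perimeter 66.00 mm); the cube at (-3.5, -1.5) does not reach this height (z outside [10.5, 22.5]); Taking the union: the 2 present regions are separate (no shared area or edge), so areas and boundary lengths simply add and each stays a separate island — boundary = 106.58 mm. So its perimeter = 106.58 mm. Layer 149 (z = 29.8): the cylinder is absent (z outside [0, 13]); the 14.5×18.5 cube at (4, 9.5) contributes its full rectangle (perimeter 66.00 mm); the cube at (-3.5, -1.5) is absent (z outside [10.5, 22.5]); Merging all regions: only the 14.5×18.5 cube at (4, 9.5) is present, so the union is just that shape — boundary = 66.00 mm. So its perimeter = 66.00 mm. Layer 50 is larger (106.58 vs 66.00 mm).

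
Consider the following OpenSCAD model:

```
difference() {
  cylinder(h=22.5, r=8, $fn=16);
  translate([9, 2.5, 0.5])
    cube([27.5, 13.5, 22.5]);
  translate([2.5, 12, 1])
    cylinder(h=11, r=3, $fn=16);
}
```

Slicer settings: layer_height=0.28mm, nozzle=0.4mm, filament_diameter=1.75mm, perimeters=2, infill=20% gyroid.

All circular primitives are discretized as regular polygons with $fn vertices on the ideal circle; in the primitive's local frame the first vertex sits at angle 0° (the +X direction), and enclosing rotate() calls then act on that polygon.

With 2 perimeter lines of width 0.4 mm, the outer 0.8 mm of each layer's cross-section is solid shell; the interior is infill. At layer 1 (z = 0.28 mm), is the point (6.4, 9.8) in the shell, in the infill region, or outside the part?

outside

At z = 0.28 mm: the r=8 cylinder contributes a regular 16-gon of circumradius 8; the cube at (9, 2.5) is absent (z outside [0.5, 23]); the cylinder at (2.5, 12) does not reach this height (z outside [1, 12]); After the difference (first − rest): none of the subtracted shapes is present at this height, so the r=8 cylinder is unchanged — 1 connected region. Overall, the cross-section is a single solid region. The nearest boundary edge runs (5.66, 5.66)→(3.06, 7.39); distance from the point to it = 3.86 mm. The point is not inside any of the regions above, so it lies outside the cross-section (3.86 mm from the nearest boundary).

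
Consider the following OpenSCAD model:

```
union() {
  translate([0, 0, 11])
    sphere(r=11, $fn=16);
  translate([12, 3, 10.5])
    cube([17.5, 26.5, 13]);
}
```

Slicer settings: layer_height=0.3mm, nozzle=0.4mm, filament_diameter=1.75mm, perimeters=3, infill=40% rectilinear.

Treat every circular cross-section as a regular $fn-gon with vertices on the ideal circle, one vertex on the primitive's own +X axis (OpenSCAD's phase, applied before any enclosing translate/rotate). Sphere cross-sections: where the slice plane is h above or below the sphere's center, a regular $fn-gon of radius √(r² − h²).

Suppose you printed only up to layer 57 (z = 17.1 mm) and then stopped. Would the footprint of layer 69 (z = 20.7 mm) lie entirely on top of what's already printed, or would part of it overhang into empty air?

Compare the two slices. At z = 17.1: the r=11 sphere contributes a regular 16-gon of circumradius √(11²−6.1²) = 9.154 (area = (16/2)·9.154²·sin(360°/16) = 256.52 mm²); the cube at (12, 3) (footprint 17.5×26.5) is included at this height (area 463.75 mm²); Merging all regions: the 2 present regions are separate (no shared area or edge), so areas and boundary lengths simply add and each stays a separate island — area = 720.27 mm². At z = 20.7: the sphere: section is a regular 16-gon, circumradius = √(r²−h²) = √(11²−9.7²) = 5.187 (area = (16/2)·5.187²·sin(360°/16) = 82.38 mm²); the 17.5×26.5 cube at (12, 3) contributes its full rectangle (area 463.75 mm²); Combining (union): the 2 present regions are separate (no shared area or edge), so areas and boundary lengths simply add and each stays a separate island — area = 546.13 mm². Checking containment: the cross-section at z = 20.7 is a subset of the cross-section at z = 17.1.

entirely on top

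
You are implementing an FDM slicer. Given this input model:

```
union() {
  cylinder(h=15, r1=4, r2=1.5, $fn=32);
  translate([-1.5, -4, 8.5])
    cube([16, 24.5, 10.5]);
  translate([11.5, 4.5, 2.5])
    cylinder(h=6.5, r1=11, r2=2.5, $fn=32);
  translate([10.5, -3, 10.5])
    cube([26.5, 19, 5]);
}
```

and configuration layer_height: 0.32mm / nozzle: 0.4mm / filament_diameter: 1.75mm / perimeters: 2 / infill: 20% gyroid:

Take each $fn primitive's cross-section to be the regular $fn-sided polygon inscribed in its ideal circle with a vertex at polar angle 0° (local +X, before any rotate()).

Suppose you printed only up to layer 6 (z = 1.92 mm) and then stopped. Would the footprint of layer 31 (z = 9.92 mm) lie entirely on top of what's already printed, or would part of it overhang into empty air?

part overhangs

Compare the two slices. At z = 1.92: the cone: at t=0.128 of its height the radius interpolates to r₁+(r₂−r₁)t = 3.680, giving a regular 32-gon of that circumradius (area = (32/2)·3.680²·sin(360°/32) = 42.27 mm²); the cube at (-1.5, -4) does not reach this height (z outside [8.5, 19]); the cone at (11.5, 4.5) is absent (z outside [2.5, 9]); the cube at (10.5, -3) is absent (z outside [10.5, 15.5]); Combining (union): only the cone is present, so the union is just that shape — area = 42.27 mm². At z = 9.92: the cone (r1=4→r2=1.5) has section circumradius 2.347 here — a regular 32-gon (area = (32/2)·2.347²·sin(360°/32) = 17.19 mm²); the cube at (-1.5, -4) (footprint 16×24.5) is included at this height (area 392.00 mm²); the cone at (11.5, 4.5) does not reach this height (z outside [2.5, 9]); the cube at (10.5, -3) is not intersected at this z (z outside [10.5, 15.5]); Combining (union): the regions partially overlap — summed areas 409.19 mm² minus the doubly-counted overlap 15.10 mm² gives 394.09 mm² — area = 394.09 mm². Checking containment: at z = 9.92 the cross-section extends beyond the z = 1.92 cross-section by about 360.17 mm².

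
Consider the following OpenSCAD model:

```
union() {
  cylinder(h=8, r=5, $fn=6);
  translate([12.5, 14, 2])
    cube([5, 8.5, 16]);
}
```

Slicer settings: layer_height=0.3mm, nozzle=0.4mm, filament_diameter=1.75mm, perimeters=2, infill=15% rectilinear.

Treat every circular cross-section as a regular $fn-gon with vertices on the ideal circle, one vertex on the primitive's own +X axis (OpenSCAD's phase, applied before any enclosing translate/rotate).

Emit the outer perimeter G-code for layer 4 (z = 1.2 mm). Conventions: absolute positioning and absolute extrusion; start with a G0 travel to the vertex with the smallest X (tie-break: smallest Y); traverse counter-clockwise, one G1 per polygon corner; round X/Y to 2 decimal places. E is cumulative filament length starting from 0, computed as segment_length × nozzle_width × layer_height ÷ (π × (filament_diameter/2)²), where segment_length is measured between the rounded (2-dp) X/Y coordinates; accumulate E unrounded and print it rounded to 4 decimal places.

G0 X-5.00 Y0.00 Z1.20
G1 X-2.50 Y-4.33 E0.2494
G1 X2.50 Y-4.33 E0.4989
G1 X5.00 Y0.00 E0.7483
G1 X2.50 Y4.33 E0.9978
G1 X-2.50 Y4.33 E1.2472
G1 X-5.00 Y0.00 E1.4967

At z = 1.2 mm: the cylinder: section is a regular 6-gon, circumradius r=5; the cube at (12.5, 14) does not reach this height (z outside [2, 18]); Taking the union: only the r=5 cylinder is present, so the union is just that shape — 1 connected region. The outline is a single polygon with 6 vertices. Extrusion per mm of travel: 0.4 × 0.3 / (π × 0.875²) = 0.049890. Accumulating E over each segment gives final E = 1.4967.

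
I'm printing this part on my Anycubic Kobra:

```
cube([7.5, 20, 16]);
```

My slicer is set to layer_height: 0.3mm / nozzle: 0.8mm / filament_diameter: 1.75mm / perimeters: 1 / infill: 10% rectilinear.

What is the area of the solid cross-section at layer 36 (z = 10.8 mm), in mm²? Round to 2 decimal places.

150.00 mm²

At z = 10.8 mm: the cube is present — its section is the full 7.5×20 rectangle (area 150.00 mm²). Overall, the cross-section is a single solid region. Net area = 150.00 mm².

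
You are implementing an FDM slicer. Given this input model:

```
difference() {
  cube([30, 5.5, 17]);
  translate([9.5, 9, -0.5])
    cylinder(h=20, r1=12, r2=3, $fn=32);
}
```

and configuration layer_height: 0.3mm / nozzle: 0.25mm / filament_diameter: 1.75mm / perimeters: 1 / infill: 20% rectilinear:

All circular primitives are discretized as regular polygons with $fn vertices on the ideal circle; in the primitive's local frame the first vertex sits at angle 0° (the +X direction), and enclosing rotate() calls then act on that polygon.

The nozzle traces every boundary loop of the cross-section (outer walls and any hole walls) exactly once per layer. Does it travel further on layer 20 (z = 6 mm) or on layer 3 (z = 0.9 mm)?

Layer 20 (z = 6): the 30×5.5 cube contributes its full rectangle (perimeter 71.00 mm); the cone at (9.5, 9): at t=0.325 of its height the radius interpolates to r₁+(r₂−r₁)t = 9.075, giving a regular 32-gon of that circumradius (perimeter = 2·32·9.075·sin(180°/32) = 56.93 mm); Taking the first minus the rest: starting from the 30×5.5 cube, the cone at (9.5, 9) partially overlaps it — only the 66.77 mm² overlap (of its 257.07 mm²) is removed, clipping the outline — boundary = 72.49 mm. So its perimeter = 72.49 mm. Layer 3 (z = 0.9): the 30×5.5 cube contributes its full rectangle (perimeter 71.00 mm); the cone at (9.5, 9): at t=0.070 of its height the radius interpolates to r₁+(r₂−r₁)t = 11.370, giving a regular 32-gon of that circumradius (perimeter = 2·32·11.370·sin(180°/32) = 71.33 mm); Subtracting the remaining from the first: starting from the 30×5.5 cube, the cone at (9.5, 9) partially overlaps it — only the 99.88 mm² overlap (of its 403.53 mm²) is removed, clipping the outline — boundary = 44.97 mm. So its perimeter = 44.97 mm. Layer 20 is larger (72.49 vs 44.97 mm).

layer 20 (z = 6 mm)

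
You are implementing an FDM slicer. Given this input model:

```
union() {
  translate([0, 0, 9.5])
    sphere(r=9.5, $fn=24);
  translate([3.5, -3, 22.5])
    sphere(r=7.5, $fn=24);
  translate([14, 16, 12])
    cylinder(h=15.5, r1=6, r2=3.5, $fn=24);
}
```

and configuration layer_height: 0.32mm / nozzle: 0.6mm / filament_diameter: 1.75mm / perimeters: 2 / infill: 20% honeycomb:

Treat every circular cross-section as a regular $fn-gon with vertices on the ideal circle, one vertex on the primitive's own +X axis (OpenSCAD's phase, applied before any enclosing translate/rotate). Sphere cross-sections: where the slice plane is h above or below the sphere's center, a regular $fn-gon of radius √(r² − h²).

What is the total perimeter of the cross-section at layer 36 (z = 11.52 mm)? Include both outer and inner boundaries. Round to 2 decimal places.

At z = 11.52 mm: the sphere: section is a regular 24-gon, circumradius = √(r²−h²) = √(9.5²−2.02²) = 9.283 (perimeter = 2·24·9.283·sin(180°/24) = 58.16 mm); the sphere at (3.5, -3) is not intersected at this z (|z−center|=10.980 > r=7.5); the cone at (14, 16) is not intersected at this z (z outside [12, 27.5]); Taking the union: only the r=9.5 sphere is present, so the union is just that shape — boundary = 58.16 mm. Overall, the cross-section is a single solid region. Total boundary length (outer) = 58.16 mm.

58.16 mm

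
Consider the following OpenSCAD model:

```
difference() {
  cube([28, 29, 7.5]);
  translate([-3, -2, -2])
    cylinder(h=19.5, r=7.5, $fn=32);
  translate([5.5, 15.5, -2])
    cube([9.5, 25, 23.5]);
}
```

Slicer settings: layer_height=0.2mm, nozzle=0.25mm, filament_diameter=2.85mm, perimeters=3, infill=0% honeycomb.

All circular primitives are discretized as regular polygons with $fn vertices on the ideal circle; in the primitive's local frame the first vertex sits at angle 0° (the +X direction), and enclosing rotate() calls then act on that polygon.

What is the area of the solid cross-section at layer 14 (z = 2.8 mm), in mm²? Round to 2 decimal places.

670.44 mm²

At z = 2.8 mm: the 28×29 cube contributes its full rectangle (area 812.00 mm²); the cylinder at (-3, -2): section is a regular 32-gon, circumradius r=7.5 (area = (32/2)·7.500²·sin(360°/32) = 175.58 mm²); the cube at (5.5, 15.5) is present — its section is the full 9.5×25 rectangle (area 237.50 mm²); After the difference (first − rest): starting from the 28×29 cube (812.00 mm²), the r=7.5 cylinder at (-3, -2) partially overlaps it — only the 13.31 mm² overlap (of its 175.58 mm²) is removed, clipping the outline; the 9.5×25 cube at (5.5, 15.5) partially overlaps it — only the 128.25 mm² overlap (of its 237.50 mm²) is removed, clipping the outline — area = 670.44 mm². Overall, the cross-section is a single solid region. Net area = 670.44 mm².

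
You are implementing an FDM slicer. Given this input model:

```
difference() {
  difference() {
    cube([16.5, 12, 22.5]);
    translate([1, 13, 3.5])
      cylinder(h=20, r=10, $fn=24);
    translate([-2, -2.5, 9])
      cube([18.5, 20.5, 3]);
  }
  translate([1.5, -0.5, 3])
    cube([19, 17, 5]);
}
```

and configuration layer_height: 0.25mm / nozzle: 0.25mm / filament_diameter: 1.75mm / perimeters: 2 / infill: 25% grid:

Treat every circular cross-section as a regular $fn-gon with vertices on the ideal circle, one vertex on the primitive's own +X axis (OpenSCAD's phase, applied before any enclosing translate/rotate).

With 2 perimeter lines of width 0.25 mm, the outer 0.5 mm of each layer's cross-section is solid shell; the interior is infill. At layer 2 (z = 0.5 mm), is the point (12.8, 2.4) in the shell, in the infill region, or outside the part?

infill

At z = 0.5 mm: the 16.5×12 cube contributes its full rectangle; the cylinder at (1, 13) is absent (z outside [3.5, 23.5]); the cube at (-2, -2.5) is not intersected at this z (z outside [9, 12]); After the difference (first − rest): none of the subtracted shapes is present at this height, so the 16.5×12 cube is unchanged — 1 connected region; the cube at (1.5, -0.5) is absent (z outside [3, 8]); Subtracting the remaining from the first: none of the subtracted shapes is present at this height, so the result so far is unchanged — 1 connected region. Overall, the cross-section is a single solid region. The nearest boundary edge runs (0.00, 0.00)→(16.50, 0.00); distance from the point to it = 2.40 mm. The point is inside the cross-section and 2.40 mm from the nearest boundary — more than the 0.5 mm shell width (2 × 0.25), so it's in the infill interior.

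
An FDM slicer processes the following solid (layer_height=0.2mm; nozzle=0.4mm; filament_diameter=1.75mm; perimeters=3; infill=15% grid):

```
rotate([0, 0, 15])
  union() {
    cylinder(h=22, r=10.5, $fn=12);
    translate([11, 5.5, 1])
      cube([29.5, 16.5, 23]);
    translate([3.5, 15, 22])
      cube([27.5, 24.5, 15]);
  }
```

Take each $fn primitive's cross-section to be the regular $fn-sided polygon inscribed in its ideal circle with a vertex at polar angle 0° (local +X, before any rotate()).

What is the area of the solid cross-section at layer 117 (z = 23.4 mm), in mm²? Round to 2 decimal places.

1020.50 mm²

At z = 23.4 mm: the cylinder is absent (z outside [0, 22]); the 29.5×16.5 cube at (11, 5.5) contributes its full rectangle (area 486.75 mm²); the cube at (3.5, 15) (footprint 27.5×24.5) is included at this height (area 673.75 mm²); Combining (union): the regions partially overlap — summed areas 1160.50 mm² minus the doubly-counted overlap 140.00 mm² gives 1020.50 mm² — area = 1020.50 mm²; (whole slice rotated 15° about Z — lengths, areas and connectivity unchanged). Overall, the cross-section is a single solid region. Net area = 1020.50 mm².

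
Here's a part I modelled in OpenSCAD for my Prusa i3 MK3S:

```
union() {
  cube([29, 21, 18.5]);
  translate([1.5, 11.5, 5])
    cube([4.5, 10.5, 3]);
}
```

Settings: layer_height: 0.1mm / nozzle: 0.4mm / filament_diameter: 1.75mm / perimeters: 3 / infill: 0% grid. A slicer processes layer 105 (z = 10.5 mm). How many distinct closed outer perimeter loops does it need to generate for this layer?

1

At z = 10.5 mm: the cube (footprint 29×21) is included at this height; the cube at (1.5, 11.5) is not intersected at this z (z outside [5, 8]); Combining (union): only the 29×21 cube is present, so the union is just that shape — 1 connected region. The result has 1 disconnected region.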